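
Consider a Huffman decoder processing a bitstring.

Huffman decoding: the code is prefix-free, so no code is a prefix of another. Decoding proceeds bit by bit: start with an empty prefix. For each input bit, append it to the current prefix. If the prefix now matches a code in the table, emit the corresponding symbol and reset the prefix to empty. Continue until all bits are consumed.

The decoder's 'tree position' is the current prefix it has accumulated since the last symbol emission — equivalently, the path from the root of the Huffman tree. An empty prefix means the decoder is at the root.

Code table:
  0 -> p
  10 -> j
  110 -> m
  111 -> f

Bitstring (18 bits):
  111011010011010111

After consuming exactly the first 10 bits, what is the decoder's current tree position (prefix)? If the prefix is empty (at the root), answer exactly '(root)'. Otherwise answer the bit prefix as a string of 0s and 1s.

Answer: (root)

Derivation:
Bit 0: prefix='1' (no match yet)
Bit 1: prefix='11' (no match yet)
Bit 2: prefix='111' -> emit 'f', reset
Bit 3: prefix='0' -> emit 'p', reset
Bit 4: prefix='1' (no match yet)
Bit 5: prefix='11' (no match yet)
Bit 6: prefix='110' -> emit 'm', reset
Bit 7: prefix='1' (no match yet)
Bit 8: prefix='10' -> emit 'j', reset
Bit 9: prefix='0' -> emit 'p', reset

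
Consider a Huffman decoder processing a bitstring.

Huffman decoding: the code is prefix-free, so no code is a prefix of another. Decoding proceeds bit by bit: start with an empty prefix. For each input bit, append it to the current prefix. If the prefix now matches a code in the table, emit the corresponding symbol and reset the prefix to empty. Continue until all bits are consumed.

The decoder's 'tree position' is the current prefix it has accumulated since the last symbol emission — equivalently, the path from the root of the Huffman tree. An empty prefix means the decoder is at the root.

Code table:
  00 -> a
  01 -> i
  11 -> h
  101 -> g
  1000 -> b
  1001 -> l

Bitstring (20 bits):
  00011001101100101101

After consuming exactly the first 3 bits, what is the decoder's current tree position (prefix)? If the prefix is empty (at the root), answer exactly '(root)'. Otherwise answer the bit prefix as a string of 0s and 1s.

Answer: 0

Derivation:
Bit 0: prefix='0' (no match yet)
Bit 1: prefix='00' -> emit 'a', reset
Bit 2: prefix='0' (no match yet)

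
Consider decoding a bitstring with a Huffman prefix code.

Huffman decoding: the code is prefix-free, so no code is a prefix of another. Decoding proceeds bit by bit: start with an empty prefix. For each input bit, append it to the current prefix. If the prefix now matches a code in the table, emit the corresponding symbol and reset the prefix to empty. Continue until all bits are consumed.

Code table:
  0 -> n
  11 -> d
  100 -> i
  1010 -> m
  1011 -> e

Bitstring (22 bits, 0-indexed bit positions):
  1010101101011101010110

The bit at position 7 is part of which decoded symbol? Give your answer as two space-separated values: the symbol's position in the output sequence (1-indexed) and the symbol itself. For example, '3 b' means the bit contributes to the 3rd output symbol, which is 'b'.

Bit 0: prefix='1' (no match yet)
Bit 1: prefix='10' (no match yet)
Bit 2: prefix='101' (no match yet)
Bit 3: prefix='1010' -> emit 'm', reset
Bit 4: prefix='1' (no match yet)
Bit 5: prefix='10' (no match yet)
Bit 6: prefix='101' (no match yet)
Bit 7: prefix='1011' -> emit 'e', reset
Bit 8: prefix='0' -> emit 'n', reset
Bit 9: prefix='1' (no match yet)
Bit 10: prefix='10' (no match yet)
Bit 11: prefix='101' (no match yet)

Answer: 2 e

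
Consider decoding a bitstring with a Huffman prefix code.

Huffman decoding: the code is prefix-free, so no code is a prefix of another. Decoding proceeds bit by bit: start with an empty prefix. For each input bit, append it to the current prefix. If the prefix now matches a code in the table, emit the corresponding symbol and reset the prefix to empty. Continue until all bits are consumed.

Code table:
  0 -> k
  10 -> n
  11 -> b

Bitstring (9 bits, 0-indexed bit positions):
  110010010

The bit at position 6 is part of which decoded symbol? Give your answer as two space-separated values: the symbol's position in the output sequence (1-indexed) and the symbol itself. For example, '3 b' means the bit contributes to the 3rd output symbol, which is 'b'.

Bit 0: prefix='1' (no match yet)
Bit 1: prefix='11' -> emit 'b', reset
Bit 2: prefix='0' -> emit 'k', reset
Bit 3: prefix='0' -> emit 'k', reset
Bit 4: prefix='1' (no match yet)
Bit 5: prefix='10' -> emit 'n', reset
Bit 6: prefix='0' -> emit 'k', reset
Bit 7: prefix='1' (no match yet)
Bit 8: prefix='10' -> emit 'n', reset

Answer: 5 k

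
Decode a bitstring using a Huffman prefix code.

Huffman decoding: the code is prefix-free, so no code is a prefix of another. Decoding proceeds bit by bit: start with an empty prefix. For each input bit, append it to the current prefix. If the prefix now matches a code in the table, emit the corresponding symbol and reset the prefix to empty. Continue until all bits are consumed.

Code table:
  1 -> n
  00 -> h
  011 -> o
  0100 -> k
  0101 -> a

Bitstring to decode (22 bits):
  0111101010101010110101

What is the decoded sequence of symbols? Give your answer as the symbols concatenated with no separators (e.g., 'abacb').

Answer: onnaaana

Derivation:
Bit 0: prefix='0' (no match yet)
Bit 1: prefix='01' (no match yet)
Bit 2: prefix='011' -> emit 'o', reset
Bit 3: prefix='1' -> emit 'n', reset
Bit 4: prefix='1' -> emit 'n', reset
Bit 5: prefix='0' (no match yet)
Bit 6: prefix='01' (no match yet)
Bit 7: prefix='010' (no match yet)
Bit 8: prefix='0101' -> emit 'a', reset
Bit 9: prefix='0' (no match yet)
Bit 10: prefix='01' (no match yet)
Bit 11: prefix='010' (no match yet)
Bit 12: prefix='0101' -> emit 'a', reset
Bit 13: prefix='0' (no match yet)
Bit 14: prefix='01' (no match yet)
Bit 15: prefix='010' (no match yet)
Bit 16: prefix='0101' -> emit 'a', reset
Bit 17: prefix='1' -> emit 'n', reset
Bit 18: prefix='0' (no match yet)
Bit 19: prefix='01' (no match yet)
Bit 20: prefix='010' (no match yet)
Bit 21: prefix='0101' -> emit 'a', reset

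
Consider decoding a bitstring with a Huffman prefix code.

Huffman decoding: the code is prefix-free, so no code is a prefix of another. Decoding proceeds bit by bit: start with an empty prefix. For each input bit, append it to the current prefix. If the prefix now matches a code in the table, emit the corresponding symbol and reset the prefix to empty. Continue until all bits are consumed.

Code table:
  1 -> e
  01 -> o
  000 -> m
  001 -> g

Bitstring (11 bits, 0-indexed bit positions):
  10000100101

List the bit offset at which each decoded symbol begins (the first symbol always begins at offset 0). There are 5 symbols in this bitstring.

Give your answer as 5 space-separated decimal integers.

Answer: 0 1 4 6 9

Derivation:
Bit 0: prefix='1' -> emit 'e', reset
Bit 1: prefix='0' (no match yet)
Bit 2: prefix='00' (no match yet)
Bit 3: prefix='000' -> emit 'm', reset
Bit 4: prefix='0' (no match yet)
Bit 5: prefix='01' -> emit 'o', reset
Bit 6: prefix='0' (no match yet)
Bit 7: prefix='00' (no match yet)
Bit 8: prefix='001' -> emit 'g', reset
Bit 9: prefix='0' (no match yet)
Bit 10: prefix='01' -> emit 'o', reset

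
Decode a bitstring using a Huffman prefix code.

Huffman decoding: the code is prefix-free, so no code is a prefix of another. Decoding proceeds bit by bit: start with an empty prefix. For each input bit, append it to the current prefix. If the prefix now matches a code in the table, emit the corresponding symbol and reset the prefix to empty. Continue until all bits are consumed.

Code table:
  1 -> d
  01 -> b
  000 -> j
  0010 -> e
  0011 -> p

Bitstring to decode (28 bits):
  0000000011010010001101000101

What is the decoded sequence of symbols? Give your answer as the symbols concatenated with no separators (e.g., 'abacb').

Bit 0: prefix='0' (no match yet)
Bit 1: prefix='00' (no match yet)
Bit 2: prefix='000' -> emit 'j', reset
Bit 3: prefix='0' (no match yet)
Bit 4: prefix='00' (no match yet)
Bit 5: prefix='000' -> emit 'j', reset
Bit 6: prefix='0' (no match yet)
Bit 7: prefix='00' (no match yet)
Bit 8: prefix='001' (no match yet)
Bit 9: prefix='0011' -> emit 'p', reset
Bit 10: prefix='0' (no match yet)
Bit 11: prefix='01' -> emit 'b', reset
Bit 12: prefix='0' (no match yet)
Bit 13: prefix='00' (no match yet)
Bit 14: prefix='001' (no match yet)
Bit 15: prefix='0010' -> emit 'e', reset
Bit 16: prefix='0' (no match yet)
Bit 17: prefix='00' (no match yet)
Bit 18: prefix='001' (no match yet)
Bit 19: prefix='0011' -> emit 'p', reset
Bit 20: prefix='0' (no match yet)
Bit 21: prefix='01' -> emit 'b', reset
Bit 22: prefix='0' (no match yet)
Bit 23: prefix='00' (no match yet)
Bit 24: prefix='000' -> emit 'j', reset
Bit 25: prefix='1' -> emit 'd', reset
Bit 26: prefix='0' (no match yet)
Bit 27: prefix='01' -> emit 'b', reset

Answer: jjpbepbjdb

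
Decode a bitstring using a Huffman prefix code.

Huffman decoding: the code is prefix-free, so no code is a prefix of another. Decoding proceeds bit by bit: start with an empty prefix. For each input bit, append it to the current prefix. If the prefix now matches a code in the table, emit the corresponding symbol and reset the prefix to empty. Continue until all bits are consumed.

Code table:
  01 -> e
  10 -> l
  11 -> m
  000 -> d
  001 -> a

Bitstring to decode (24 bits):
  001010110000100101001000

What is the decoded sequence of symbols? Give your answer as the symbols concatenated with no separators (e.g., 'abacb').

Answer: aeeldleead

Derivation:
Bit 0: prefix='0' (no match yet)
Bit 1: prefix='00' (no match yet)
Bit 2: prefix='001' -> emit 'a', reset
Bit 3: prefix='0' (no match yet)
Bit 4: prefix='01' -> emit 'e', reset
Bit 5: prefix='0' (no match yet)
Bit 6: prefix='01' -> emit 'e', reset
Bit 7: prefix='1' (no match yet)
Bit 8: prefix='10' -> emit 'l', reset
Bit 9: prefix='0' (no match yet)
Bit 10: prefix='00' (no match yet)
Bit 11: prefix='000' -> emit 'd', reset
Bit 12: prefix='1' (no match yet)
Bit 13: prefix='10' -> emit 'l', reset
Bit 14: prefix='0' (no match yet)
Bit 15: prefix='01' -> emit 'e', reset
Bit 16: prefix='0' (no match yet)
Bit 17: prefix='01' -> emit 'e', reset
Bit 18: prefix='0' (no match yet)
Bit 19: prefix='00' (no match yet)
Bit 20: prefix='001' -> emit 'a', reset
Bit 21: prefix='0' (no match yet)
Bit 22: prefix='00' (no match yet)
Bit 23: prefix='000' -> emit 'd', reset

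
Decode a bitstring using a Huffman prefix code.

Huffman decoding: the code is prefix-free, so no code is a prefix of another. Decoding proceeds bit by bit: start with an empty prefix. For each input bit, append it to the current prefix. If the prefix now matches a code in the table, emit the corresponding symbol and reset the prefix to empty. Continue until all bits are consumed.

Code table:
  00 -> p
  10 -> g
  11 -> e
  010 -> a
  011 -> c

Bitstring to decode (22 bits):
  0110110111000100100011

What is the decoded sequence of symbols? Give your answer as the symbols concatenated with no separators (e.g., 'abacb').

Bit 0: prefix='0' (no match yet)
Bit 1: prefix='01' (no match yet)
Bit 2: prefix='011' -> emit 'c', reset
Bit 3: prefix='0' (no match yet)
Bit 4: prefix='01' (no match yet)
Bit 5: prefix='011' -> emit 'c', reset
Bit 6: prefix='0' (no match yet)
Bit 7: prefix='01' (no match yet)
Bit 8: prefix='011' -> emit 'c', reset
Bit 9: prefix='1' (no match yet)
Bit 10: prefix='10' -> emit 'g', reset
Bit 11: prefix='0' (no match yet)
Bit 12: prefix='00' -> emit 'p', reset
Bit 13: prefix='1' (no match yet)
Bit 14: prefix='10' -> emit 'g', reset
Bit 15: prefix='0' (no match yet)
Bit 16: prefix='01' (no match yet)
Bit 17: prefix='010' -> emit 'a', reset
Bit 18: prefix='0' (no match yet)
Bit 19: prefix='00' -> emit 'p', reset
Bit 20: prefix='1' (no match yet)
Bit 21: prefix='11' -> emit 'e', reset

Answer: cccgpgape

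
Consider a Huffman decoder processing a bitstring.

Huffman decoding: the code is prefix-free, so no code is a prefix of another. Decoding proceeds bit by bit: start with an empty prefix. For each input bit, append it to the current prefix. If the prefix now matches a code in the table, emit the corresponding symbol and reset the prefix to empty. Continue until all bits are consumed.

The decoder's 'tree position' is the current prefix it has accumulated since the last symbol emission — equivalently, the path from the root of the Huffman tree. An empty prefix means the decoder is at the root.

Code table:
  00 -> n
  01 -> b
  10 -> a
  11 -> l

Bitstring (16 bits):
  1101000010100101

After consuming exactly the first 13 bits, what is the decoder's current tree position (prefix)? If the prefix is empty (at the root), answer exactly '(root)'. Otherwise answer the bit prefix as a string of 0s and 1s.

Bit 0: prefix='1' (no match yet)
Bit 1: prefix='11' -> emit 'l', reset
Bit 2: prefix='0' (no match yet)
Bit 3: prefix='01' -> emit 'b', reset
Bit 4: prefix='0' (no match yet)
Bit 5: prefix='00' -> emit 'n', reset
Bit 6: prefix='0' (no match yet)
Bit 7: prefix='00' -> emit 'n', reset
Bit 8: prefix='1' (no match yet)
Bit 9: prefix='10' -> emit 'a', reset
Bit 10: prefix='1' (no match yet)
Bit 11: prefix='10' -> emit 'a', reset
Bit 12: prefix='0' (no match yet)

Answer: 0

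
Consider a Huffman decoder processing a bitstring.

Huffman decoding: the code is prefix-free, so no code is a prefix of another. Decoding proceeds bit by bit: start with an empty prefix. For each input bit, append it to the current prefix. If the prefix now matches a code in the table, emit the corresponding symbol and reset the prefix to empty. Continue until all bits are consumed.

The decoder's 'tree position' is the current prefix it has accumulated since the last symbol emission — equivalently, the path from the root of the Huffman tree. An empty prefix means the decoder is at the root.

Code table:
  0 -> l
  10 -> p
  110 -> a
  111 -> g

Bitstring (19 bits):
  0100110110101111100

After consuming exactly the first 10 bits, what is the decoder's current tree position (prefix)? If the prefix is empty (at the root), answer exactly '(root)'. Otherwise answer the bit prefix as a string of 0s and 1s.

Answer: (root)

Derivation:
Bit 0: prefix='0' -> emit 'l', reset
Bit 1: prefix='1' (no match yet)
Bit 2: prefix='10' -> emit 'p', reset
Bit 3: prefix='0' -> emit 'l', reset
Bit 4: prefix='1' (no match yet)
Bit 5: prefix='11' (no match yet)
Bit 6: prefix='110' -> emit 'a', reset
Bit 7: prefix='1' (no match yet)
Bit 8: prefix='11' (no match yet)
Bit 9: prefix='110' -> emit 'a', reset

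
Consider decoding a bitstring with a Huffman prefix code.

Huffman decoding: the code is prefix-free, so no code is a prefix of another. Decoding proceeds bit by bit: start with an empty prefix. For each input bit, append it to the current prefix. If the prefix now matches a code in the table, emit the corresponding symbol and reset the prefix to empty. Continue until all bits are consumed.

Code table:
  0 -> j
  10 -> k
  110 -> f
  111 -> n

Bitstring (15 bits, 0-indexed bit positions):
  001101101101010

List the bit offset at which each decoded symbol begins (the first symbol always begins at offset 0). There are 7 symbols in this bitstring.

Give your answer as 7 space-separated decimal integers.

Bit 0: prefix='0' -> emit 'j', reset
Bit 1: prefix='0' -> emit 'j', reset
Bit 2: prefix='1' (no match yet)
Bit 3: prefix='11' (no match yet)
Bit 4: prefix='110' -> emit 'f', reset
Bit 5: prefix='1' (no match yet)
Bit 6: prefix='11' (no match yet)
Bit 7: prefix='110' -> emit 'f', reset
Bit 8: prefix='1' (no match yet)
Bit 9: prefix='11' (no match yet)
Bit 10: prefix='110' -> emit 'f', reset
Bit 11: prefix='1' (no match yet)
Bit 12: prefix='10' -> emit 'k', reset
Bit 13: prefix='1' (no match yet)
Bit 14: prefix='10' -> emit 'k', reset

Answer: 0 1 2 5 8 11 13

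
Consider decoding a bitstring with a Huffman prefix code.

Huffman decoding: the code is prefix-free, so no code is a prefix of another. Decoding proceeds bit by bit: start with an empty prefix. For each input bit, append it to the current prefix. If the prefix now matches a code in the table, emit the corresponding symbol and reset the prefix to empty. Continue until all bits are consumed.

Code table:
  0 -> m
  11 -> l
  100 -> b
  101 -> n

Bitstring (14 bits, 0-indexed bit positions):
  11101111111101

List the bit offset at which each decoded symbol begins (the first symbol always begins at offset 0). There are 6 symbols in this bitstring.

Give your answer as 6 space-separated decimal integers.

Answer: 0 2 5 7 9 11

Derivation:
Bit 0: prefix='1' (no match yet)
Bit 1: prefix='11' -> emit 'l', reset
Bit 2: prefix='1' (no match yet)
Bit 3: prefix='10' (no match yet)
Bit 4: prefix='101' -> emit 'n', reset
Bit 5: prefix='1' (no match yet)
Bit 6: prefix='11' -> emit 'l', reset
Bit 7: prefix='1' (no match yet)
Bit 8: prefix='11' -> emit 'l', reset
Bit 9: prefix='1' (no match yet)
Bit 10: prefix='11' -> emit 'l', reset
Bit 11: prefix='1' (no match yet)
Bit 12: prefix='10' (no match yet)
Bit 13: prefix='101' -> emit 'n', reset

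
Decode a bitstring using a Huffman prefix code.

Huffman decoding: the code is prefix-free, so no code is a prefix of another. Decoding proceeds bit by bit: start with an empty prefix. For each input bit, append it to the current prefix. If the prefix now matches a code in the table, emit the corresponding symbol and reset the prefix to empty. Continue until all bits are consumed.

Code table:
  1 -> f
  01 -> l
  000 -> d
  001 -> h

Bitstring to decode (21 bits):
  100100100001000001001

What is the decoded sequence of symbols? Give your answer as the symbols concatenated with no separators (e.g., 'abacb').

Answer: fhhdldhh

Derivation:
Bit 0: prefix='1' -> emit 'f', reset
Bit 1: prefix='0' (no match yet)
Bit 2: prefix='00' (no match yet)
Bit 3: prefix='001' -> emit 'h', reset
Bit 4: prefix='0' (no match yet)
Bit 5: prefix='00' (no match yet)
Bit 6: prefix='001' -> emit 'h', reset
Bit 7: prefix='0' (no match yet)
Bit 8: prefix='00' (no match yet)
Bit 9: prefix='000' -> emit 'd', reset
Bit 10: prefix='0' (no match yet)
Bit 11: prefix='01' -> emit 'l', reset
Bit 12: prefix='0' (no match yet)
Bit 13: prefix='00' (no match yet)
Bit 14: prefix='000' -> emit 'd', reset
Bit 15: prefix='0' (no match yet)
Bit 16: prefix='00' (no match yet)
Bit 17: prefix='001' -> emit 'h', reset
Bit 18: prefix='0' (no match yet)
Bit 19: prefix='00' (no match yet)
Bit 20: prefix='001' -> emit 'h', reset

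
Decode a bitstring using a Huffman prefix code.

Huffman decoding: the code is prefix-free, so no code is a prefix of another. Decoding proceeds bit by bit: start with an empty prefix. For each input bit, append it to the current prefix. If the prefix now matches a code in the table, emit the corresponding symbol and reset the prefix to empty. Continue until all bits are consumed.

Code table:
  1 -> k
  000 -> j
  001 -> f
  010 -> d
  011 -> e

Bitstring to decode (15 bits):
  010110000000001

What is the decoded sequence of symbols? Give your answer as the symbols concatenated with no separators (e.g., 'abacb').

Bit 0: prefix='0' (no match yet)
Bit 1: prefix='01' (no match yet)
Bit 2: prefix='010' -> emit 'd', reset
Bit 3: prefix='1' -> emit 'k', reset
Bit 4: prefix='1' -> emit 'k', reset
Bit 5: prefix='0' (no match yet)
Bit 6: prefix='00' (no match yet)
Bit 7: prefix='000' -> emit 'j', reset
Bit 8: prefix='0' (no match yet)
Bit 9: prefix='00' (no match yet)
Bit 10: prefix='000' -> emit 'j', reset
Bit 11: prefix='0' (no match yet)
Bit 12: prefix='00' (no match yet)
Bit 13: prefix='000' -> emit 'j', reset
Bit 14: prefix='1' -> emit 'k', reset

Answer: dkkjjjk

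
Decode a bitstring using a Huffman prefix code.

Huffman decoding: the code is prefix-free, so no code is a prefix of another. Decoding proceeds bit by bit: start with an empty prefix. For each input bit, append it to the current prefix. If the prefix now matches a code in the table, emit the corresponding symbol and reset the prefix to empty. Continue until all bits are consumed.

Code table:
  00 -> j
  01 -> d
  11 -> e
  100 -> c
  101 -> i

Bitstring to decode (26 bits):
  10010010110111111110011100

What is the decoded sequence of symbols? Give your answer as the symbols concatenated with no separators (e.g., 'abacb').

Answer: cciieeecec

Derivation:
Bit 0: prefix='1' (no match yet)
Bit 1: prefix='10' (no match yet)
Bit 2: prefix='100' -> emit 'c', reset
Bit 3: prefix='1' (no match yet)
Bit 4: prefix='10' (no match yet)
Bit 5: prefix='100' -> emit 'c', reset
Bit 6: prefix='1' (no match yet)
Bit 7: prefix='10' (no match yet)
Bit 8: prefix='101' -> emit 'i', reset
Bit 9: prefix='1' (no match yet)
Bit 10: prefix='10' (no match yet)
Bit 11: prefix='101' -> emit 'i', reset
Bit 12: prefix='1' (no match yet)
Bit 13: prefix='11' -> emit 'e', reset
Bit 14: prefix='1' (no match yet)
Bit 15: prefix='11' -> emit 'e', reset
Bit 16: prefix='1' (no match yet)
Bit 17: prefix='11' -> emit 'e', reset
Bit 18: prefix='1' (no match yet)
Bit 19: prefix='10' (no match yet)
Bit 20: prefix='100' -> emit 'c', reset
Bit 21: prefix='1' (no match yet)
Bit 22: prefix='11' -> emit 'e', reset
Bit 23: prefix='1' (no match yet)
Bit 24: prefix='10' (no match yet)
Bit 25: prefix='100' -> emit 'c', reset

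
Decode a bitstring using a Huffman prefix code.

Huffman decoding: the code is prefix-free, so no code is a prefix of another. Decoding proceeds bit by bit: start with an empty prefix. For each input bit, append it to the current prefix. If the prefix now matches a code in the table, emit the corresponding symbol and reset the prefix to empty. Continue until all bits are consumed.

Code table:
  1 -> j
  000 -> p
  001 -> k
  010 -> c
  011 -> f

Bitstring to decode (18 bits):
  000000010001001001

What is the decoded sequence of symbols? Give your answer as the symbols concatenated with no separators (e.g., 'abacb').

Bit 0: prefix='0' (no match yet)
Bit 1: prefix='00' (no match yet)
Bit 2: prefix='000' -> emit 'p', reset
Bit 3: prefix='0' (no match yet)
Bit 4: prefix='00' (no match yet)
Bit 5: prefix='000' -> emit 'p', reset
Bit 6: prefix='0' (no match yet)
Bit 7: prefix='01' (no match yet)
Bit 8: prefix='010' -> emit 'c', reset
Bit 9: prefix='0' (no match yet)
Bit 10: prefix='00' (no match yet)
Bit 11: prefix='001' -> emit 'k', reset
Bit 12: prefix='0' (no match yet)
Bit 13: prefix='00' (no match yet)
Bit 14: prefix='001' -> emit 'k', reset
Bit 15: prefix='0' (no match yet)
Bit 16: prefix='00' (no match yet)
Bit 17: prefix='001' -> emit 'k', reset

Answer: ppckkk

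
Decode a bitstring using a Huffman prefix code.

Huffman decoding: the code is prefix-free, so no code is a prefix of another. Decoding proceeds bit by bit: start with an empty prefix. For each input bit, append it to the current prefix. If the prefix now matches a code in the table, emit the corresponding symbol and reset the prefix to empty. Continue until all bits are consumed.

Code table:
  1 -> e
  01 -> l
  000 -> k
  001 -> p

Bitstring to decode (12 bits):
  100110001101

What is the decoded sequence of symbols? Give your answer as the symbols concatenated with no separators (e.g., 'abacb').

Answer: epekeel

Derivation:
Bit 0: prefix='1' -> emit 'e', reset
Bit 1: prefix='0' (no match yet)
Bit 2: prefix='00' (no match yet)
Bit 3: prefix='001' -> emit 'p', reset
Bit 4: prefix='1' -> emit 'e', reset
Bit 5: prefix='0' (no match yet)
Bit 6: prefix='00' (no match yet)
Bit 7: prefix='000' -> emit 'k', reset
Bit 8: prefix='1' -> emit 'e', reset
Bit 9: prefix='1' -> emit 'e', reset
Bit 10: prefix='0' (no match yet)
Bit 11: prefix='01' -> emit 'l', reset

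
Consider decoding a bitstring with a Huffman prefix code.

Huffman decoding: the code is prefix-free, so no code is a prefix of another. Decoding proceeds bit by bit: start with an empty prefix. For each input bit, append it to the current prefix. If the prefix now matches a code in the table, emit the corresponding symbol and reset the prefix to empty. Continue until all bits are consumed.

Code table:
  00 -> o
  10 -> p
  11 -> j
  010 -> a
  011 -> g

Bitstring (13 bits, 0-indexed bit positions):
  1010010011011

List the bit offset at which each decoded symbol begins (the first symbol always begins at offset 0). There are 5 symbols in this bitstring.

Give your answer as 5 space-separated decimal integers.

Bit 0: prefix='1' (no match yet)
Bit 1: prefix='10' -> emit 'p', reset
Bit 2: prefix='1' (no match yet)
Bit 3: prefix='10' -> emit 'p', reset
Bit 4: prefix='0' (no match yet)
Bit 5: prefix='01' (no match yet)
Bit 6: prefix='010' -> emit 'a', reset
Bit 7: prefix='0' (no match yet)
Bit 8: prefix='01' (no match yet)
Bit 9: prefix='011' -> emit 'g', reset
Bit 10: prefix='0' (no match yet)
Bit 11: prefix='01' (no match yet)
Bit 12: prefix='011' -> emit 'g', reset

Answer: 0 2 4 7 10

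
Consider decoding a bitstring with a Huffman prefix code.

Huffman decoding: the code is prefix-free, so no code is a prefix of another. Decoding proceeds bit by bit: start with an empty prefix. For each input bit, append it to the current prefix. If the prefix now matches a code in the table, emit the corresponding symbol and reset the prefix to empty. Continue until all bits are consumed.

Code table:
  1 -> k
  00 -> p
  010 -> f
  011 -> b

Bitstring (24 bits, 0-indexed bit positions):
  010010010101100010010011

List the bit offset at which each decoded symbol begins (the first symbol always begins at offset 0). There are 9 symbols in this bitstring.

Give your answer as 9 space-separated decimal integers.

Bit 0: prefix='0' (no match yet)
Bit 1: prefix='01' (no match yet)
Bit 2: prefix='010' -> emit 'f', reset
Bit 3: prefix='0' (no match yet)
Bit 4: prefix='01' (no match yet)
Bit 5: prefix='010' -> emit 'f', reset
Bit 6: prefix='0' (no match yet)
Bit 7: prefix='01' (no match yet)
Bit 8: prefix='010' -> emit 'f', reset
Bit 9: prefix='1' -> emit 'k', reset
Bit 10: prefix='0' (no match yet)
Bit 11: prefix='01' (no match yet)
Bit 12: prefix='011' -> emit 'b', reset
Bit 13: prefix='0' (no match yet)
Bit 14: prefix='00' -> emit 'p', reset
Bit 15: prefix='0' (no match yet)
Bit 16: prefix='01' (no match yet)
Bit 17: prefix='010' -> emit 'f', reset
Bit 18: prefix='0' (no match yet)
Bit 19: prefix='01' (no match yet)
Bit 20: prefix='010' -> emit 'f', reset
Bit 21: prefix='0' (no match yet)
Bit 22: prefix='01' (no match yet)
Bit 23: prefix='011' -> emit 'b', reset

Answer: 0 3 6 9 10 13 15 18 21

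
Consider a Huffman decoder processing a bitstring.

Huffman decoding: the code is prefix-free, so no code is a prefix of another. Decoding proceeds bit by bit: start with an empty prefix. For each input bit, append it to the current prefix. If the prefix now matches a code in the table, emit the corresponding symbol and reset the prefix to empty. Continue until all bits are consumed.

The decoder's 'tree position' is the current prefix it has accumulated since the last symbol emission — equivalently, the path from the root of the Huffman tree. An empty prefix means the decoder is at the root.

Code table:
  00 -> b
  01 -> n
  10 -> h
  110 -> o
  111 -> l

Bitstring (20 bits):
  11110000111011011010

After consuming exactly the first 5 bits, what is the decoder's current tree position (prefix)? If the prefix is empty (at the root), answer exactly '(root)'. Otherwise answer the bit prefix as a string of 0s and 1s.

Answer: (root)

Derivation:
Bit 0: prefix='1' (no match yet)
Bit 1: prefix='11' (no match yet)
Bit 2: prefix='111' -> emit 'l', reset
Bit 3: prefix='1' (no match yet)
Bit 4: prefix='10' -> emit 'h', reset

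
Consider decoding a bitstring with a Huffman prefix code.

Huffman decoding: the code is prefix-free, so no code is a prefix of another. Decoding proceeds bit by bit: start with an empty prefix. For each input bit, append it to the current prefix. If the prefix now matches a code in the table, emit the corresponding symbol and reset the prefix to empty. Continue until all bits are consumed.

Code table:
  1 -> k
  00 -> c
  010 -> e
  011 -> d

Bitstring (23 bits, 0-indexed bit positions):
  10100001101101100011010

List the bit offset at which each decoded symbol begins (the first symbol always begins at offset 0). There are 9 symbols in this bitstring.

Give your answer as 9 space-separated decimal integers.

Bit 0: prefix='1' -> emit 'k', reset
Bit 1: prefix='0' (no match yet)
Bit 2: prefix='01' (no match yet)
Bit 3: prefix='010' -> emit 'e', reset
Bit 4: prefix='0' (no match yet)
Bit 5: prefix='00' -> emit 'c', reset
Bit 6: prefix='0' (no match yet)
Bit 7: prefix='01' (no match yet)
Bit 8: prefix='011' -> emit 'd', reset
Bit 9: prefix='0' (no match yet)
Bit 10: prefix='01' (no match yet)
Bit 11: prefix='011' -> emit 'd', reset
Bit 12: prefix='0' (no match yet)
Bit 13: prefix='01' (no match yet)
Bit 14: prefix='011' -> emit 'd', reset
Bit 15: prefix='0' (no match yet)
Bit 16: prefix='00' -> emit 'c', reset
Bit 17: prefix='0' (no match yet)
Bit 18: prefix='01' (no match yet)
Bit 19: prefix='011' -> emit 'd', reset
Bit 20: prefix='0' (no match yet)
Bit 21: prefix='01' (no match yet)
Bit 22: prefix='010' -> emit 'e', reset

Answer: 0 1 4 6 9 12 15 17 20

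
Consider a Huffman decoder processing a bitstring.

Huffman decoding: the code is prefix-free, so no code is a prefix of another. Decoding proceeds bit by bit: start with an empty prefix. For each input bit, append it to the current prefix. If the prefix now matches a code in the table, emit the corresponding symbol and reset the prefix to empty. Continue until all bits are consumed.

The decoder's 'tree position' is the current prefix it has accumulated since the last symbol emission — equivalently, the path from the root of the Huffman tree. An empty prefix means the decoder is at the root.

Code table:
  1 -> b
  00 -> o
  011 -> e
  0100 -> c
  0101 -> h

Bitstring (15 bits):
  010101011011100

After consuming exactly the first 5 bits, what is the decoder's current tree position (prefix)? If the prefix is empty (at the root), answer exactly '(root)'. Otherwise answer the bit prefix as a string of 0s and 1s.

Bit 0: prefix='0' (no match yet)
Bit 1: prefix='01' (no match yet)
Bit 2: prefix='010' (no match yet)
Bit 3: prefix='0101' -> emit 'h', reset
Bit 4: prefix='0' (no match yet)

Answer: 0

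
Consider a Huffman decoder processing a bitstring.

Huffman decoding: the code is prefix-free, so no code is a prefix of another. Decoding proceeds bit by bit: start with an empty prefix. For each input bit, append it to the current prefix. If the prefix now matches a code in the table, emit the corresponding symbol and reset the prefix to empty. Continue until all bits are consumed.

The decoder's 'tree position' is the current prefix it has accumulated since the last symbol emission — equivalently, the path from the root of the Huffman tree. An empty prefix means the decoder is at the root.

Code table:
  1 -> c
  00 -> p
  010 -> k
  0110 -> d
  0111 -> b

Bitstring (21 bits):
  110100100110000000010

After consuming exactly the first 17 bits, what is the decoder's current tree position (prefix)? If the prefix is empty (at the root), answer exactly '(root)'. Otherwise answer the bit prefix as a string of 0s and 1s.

Answer: 0

Derivation:
Bit 0: prefix='1' -> emit 'c', reset
Bit 1: prefix='1' -> emit 'c', reset
Bit 2: prefix='0' (no match yet)
Bit 3: prefix='01' (no match yet)
Bit 4: prefix='010' -> emit 'k', reset
Bit 5: prefix='0' (no match yet)
Bit 6: prefix='01' (no match yet)
Bit 7: prefix='010' -> emit 'k', reset
Bit 8: prefix='0' (no match yet)
Bit 9: prefix='01' (no match yet)
Bit 10: prefix='011' (no match yet)
Bit 11: prefix='0110' -> emit 'd', reset
Bit 12: prefix='0' (no match yet)
Bit 13: prefix='00' -> emit 'p', reset
Bit 14: prefix='0' (no match yet)
Bit 15: prefix='00' -> emit 'p', reset
Bit 16: prefix='0' (no match yet)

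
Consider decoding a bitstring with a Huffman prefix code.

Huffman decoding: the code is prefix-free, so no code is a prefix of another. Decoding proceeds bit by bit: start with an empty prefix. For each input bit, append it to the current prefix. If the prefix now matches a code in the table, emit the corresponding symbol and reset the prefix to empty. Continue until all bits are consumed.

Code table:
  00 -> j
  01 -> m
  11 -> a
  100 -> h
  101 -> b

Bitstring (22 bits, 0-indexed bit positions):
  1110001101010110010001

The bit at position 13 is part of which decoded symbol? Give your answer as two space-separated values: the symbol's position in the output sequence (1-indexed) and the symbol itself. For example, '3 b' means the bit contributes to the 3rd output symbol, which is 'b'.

Bit 0: prefix='1' (no match yet)
Bit 1: prefix='11' -> emit 'a', reset
Bit 2: prefix='1' (no match yet)
Bit 3: prefix='10' (no match yet)
Bit 4: prefix='100' -> emit 'h', reset
Bit 5: prefix='0' (no match yet)
Bit 6: prefix='01' -> emit 'm', reset
Bit 7: prefix='1' (no match yet)
Bit 8: prefix='10' (no match yet)
Bit 9: prefix='101' -> emit 'b', reset
Bit 10: prefix='0' (no match yet)
Bit 11: prefix='01' -> emit 'm', reset
Bit 12: prefix='0' (no match yet)
Bit 13: prefix='01' -> emit 'm', reset
Bit 14: prefix='1' (no match yet)
Bit 15: prefix='10' (no match yet)
Bit 16: prefix='100' -> emit 'h', reset
Bit 17: prefix='1' (no match yet)

Answer: 6 m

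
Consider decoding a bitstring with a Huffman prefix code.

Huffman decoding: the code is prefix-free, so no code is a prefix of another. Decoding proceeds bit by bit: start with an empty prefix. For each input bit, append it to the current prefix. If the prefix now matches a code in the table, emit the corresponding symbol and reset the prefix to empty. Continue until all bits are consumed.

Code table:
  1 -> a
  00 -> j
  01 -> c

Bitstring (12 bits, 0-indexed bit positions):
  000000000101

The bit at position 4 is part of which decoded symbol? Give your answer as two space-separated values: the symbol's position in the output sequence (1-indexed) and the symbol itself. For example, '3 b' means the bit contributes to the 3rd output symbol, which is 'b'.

Answer: 3 j

Derivation:
Bit 0: prefix='0' (no match yet)
Bit 1: prefix='00' -> emit 'j', reset
Bit 2: prefix='0' (no match yet)
Bit 3: prefix='00' -> emit 'j', reset
Bit 4: prefix='0' (no match yet)
Bit 5: prefix='00' -> emit 'j', reset
Bit 6: prefix='0' (no match yet)
Bit 7: prefix='00' -> emit 'j', reset
Bit 8: prefix='0' (no match yet)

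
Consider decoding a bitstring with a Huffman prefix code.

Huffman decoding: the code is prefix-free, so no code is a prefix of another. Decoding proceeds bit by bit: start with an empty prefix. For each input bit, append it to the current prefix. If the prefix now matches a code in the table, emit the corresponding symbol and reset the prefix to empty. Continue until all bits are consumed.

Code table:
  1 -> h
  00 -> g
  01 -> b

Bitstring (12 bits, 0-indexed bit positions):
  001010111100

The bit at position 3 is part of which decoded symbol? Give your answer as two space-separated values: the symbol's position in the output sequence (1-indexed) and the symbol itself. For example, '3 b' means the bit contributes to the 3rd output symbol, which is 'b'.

Bit 0: prefix='0' (no match yet)
Bit 1: prefix='00' -> emit 'g', reset
Bit 2: prefix='1' -> emit 'h', reset
Bit 3: prefix='0' (no match yet)
Bit 4: prefix='01' -> emit 'b', reset
Bit 5: prefix='0' (no match yet)
Bit 6: prefix='01' -> emit 'b', reset
Bit 7: prefix='1' -> emit 'h', reset

Answer: 3 b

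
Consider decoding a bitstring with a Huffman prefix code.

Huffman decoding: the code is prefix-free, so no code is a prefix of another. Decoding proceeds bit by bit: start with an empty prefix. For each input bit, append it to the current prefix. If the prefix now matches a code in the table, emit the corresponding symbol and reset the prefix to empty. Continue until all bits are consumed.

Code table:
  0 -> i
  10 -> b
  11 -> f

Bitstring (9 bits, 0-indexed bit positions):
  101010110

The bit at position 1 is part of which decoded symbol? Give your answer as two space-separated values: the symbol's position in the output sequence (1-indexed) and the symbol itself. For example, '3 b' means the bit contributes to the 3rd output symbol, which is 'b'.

Bit 0: prefix='1' (no match yet)
Bit 1: prefix='10' -> emit 'b', reset
Bit 2: prefix='1' (no match yet)
Bit 3: prefix='10' -> emit 'b', reset
Bit 4: prefix='1' (no match yet)
Bit 5: prefix='10' -> emit 'b', reset

Answer: 1 b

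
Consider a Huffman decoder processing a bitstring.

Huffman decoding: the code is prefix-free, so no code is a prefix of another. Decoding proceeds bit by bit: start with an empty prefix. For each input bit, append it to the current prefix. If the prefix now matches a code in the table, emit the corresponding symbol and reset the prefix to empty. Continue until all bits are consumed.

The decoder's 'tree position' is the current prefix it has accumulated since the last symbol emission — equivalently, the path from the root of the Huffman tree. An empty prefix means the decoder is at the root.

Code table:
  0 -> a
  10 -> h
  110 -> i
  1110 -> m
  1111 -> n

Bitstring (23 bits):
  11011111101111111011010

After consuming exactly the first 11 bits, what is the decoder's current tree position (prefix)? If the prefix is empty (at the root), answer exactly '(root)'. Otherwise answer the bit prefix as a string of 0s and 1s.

Bit 0: prefix='1' (no match yet)
Bit 1: prefix='11' (no match yet)
Bit 2: prefix='110' -> emit 'i', reset
Bit 3: prefix='1' (no match yet)
Bit 4: prefix='11' (no match yet)
Bit 5: prefix='111' (no match yet)
Bit 6: prefix='1111' -> emit 'n', reset
Bit 7: prefix='1' (no match yet)
Bit 8: prefix='11' (no match yet)
Bit 9: prefix='110' -> emit 'i', reset
Bit 10: prefix='1' (no match yet)

Answer: 1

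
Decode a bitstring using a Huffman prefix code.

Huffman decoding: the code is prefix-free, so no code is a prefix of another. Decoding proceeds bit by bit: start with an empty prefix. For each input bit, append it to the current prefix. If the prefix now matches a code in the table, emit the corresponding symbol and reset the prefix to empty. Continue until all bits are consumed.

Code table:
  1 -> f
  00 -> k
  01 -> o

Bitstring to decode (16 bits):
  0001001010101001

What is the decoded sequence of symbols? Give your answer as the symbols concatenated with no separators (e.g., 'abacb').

Answer: kokfoookf

Derivation:
Bit 0: prefix='0' (no match yet)
Bit 1: prefix='00' -> emit 'k', reset
Bit 2: prefix='0' (no match yet)
Bit 3: prefix='01' -> emit 'o', reset
Bit 4: prefix='0' (no match yet)
Bit 5: prefix='00' -> emit 'k', reset
Bit 6: prefix='1' -> emit 'f', reset
Bit 7: prefix='0' (no match yet)
Bit 8: prefix='01' -> emit 'o', reset
Bit 9: prefix='0' (no match yet)
Bit 10: prefix='01' -> emit 'o', reset
Bit 11: prefix='0' (no match yet)
Bit 12: prefix='01' -> emit 'o', reset
Bit 13: prefix='0' (no match yet)
Bit 14: prefix='00' -> emit 'k', reset
Bit 15: prefix='1' -> emit 'f', reset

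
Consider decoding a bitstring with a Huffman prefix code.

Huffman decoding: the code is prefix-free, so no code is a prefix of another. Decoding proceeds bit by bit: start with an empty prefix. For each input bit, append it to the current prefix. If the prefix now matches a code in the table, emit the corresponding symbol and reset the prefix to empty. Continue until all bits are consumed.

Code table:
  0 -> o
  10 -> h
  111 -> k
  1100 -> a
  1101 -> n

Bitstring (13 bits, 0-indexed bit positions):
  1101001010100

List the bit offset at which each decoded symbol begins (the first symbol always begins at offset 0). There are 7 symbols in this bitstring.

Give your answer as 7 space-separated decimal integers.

Answer: 0 4 5 6 8 10 12

Derivation:
Bit 0: prefix='1' (no match yet)
Bit 1: prefix='11' (no match yet)
Bit 2: prefix='110' (no match yet)
Bit 3: prefix='1101' -> emit 'n', reset
Bit 4: prefix='0' -> emit 'o', reset
Bit 5: prefix='0' -> emit 'o', reset
Bit 6: prefix='1' (no match yet)
Bit 7: prefix='10' -> emit 'h', reset
Bit 8: prefix='1' (no match yet)
Bit 9: prefix='10' -> emit 'h', reset
Bit 10: prefix='1' (no match yet)
Bit 11: prefix='10' -> emit 'h', reset
Bit 12: prefix='0' -> emit 'o', reset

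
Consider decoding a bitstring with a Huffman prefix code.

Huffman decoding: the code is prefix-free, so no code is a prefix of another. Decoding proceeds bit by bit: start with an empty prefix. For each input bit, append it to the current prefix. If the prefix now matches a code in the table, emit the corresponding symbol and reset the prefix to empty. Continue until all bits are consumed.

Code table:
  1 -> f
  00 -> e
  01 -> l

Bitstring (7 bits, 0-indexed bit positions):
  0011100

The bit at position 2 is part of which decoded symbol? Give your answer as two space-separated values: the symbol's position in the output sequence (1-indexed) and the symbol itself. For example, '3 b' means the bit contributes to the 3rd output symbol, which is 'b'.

Answer: 2 f

Derivation:
Bit 0: prefix='0' (no match yet)
Bit 1: prefix='00' -> emit 'e', reset
Bit 2: prefix='1' -> emit 'f', reset
Bit 3: prefix='1' -> emit 'f', reset
Bit 4: prefix='1' -> emit 'f', reset
Bit 5: prefix='0' (no match yet)
Bit 6: prefix='00' -> emit 'e', reset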